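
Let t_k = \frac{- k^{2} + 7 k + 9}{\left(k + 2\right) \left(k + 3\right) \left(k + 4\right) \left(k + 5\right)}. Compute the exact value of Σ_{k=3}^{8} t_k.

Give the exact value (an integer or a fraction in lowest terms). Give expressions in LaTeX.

Σ = 519/20020

r(k) = (k + 2)*(7*k - (k + 1)**2 + 16)/((k + 6)*(-k**2 + 7*k + 9)) after simplifying.
So A=k + 2 and B=k + 6, with C=k**2 - 7*k - 9.
Need (k + 2)·f(k+1) − (k + 5)·f(k) = k**2 - 7*k - 9.
Degrees (1,1,2) ⇒ d ≤ 3.
Coefficient equations give f(k) = -k*(k**2 + 17*k + 18)/8.
R(k) = B(k−1)·f(k)/C(k) = -k*(k + 5)*(k**2 + 17*k + 18)/(8*(k**2 - 7*k - 9)); s_k = R·t_k = k*(k**2 + 17*k + 18)/(8*(k + 2)*(k + 3)*(k + 4)).
s_(k+1) − s_k = (-k**2 + 7*k + 9)/(k**4 + 14*k**3 + 71*k**2 + 154*k + 120) = t_k.
Telescoping: Σ = s_(9) − s_(3) = 189/1144 − (39/280) = 519/20020.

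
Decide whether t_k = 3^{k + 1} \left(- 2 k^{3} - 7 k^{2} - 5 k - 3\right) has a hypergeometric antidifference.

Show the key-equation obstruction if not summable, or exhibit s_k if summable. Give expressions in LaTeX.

Step 1: r(k) = 3*(2*k**3 + 13*k**2 + 25*k + 17)/(2*k**3 + 7*k**2 + 5*k + 3).
So A=3 and B=1, with C=k**3 + 7*k**2/2 + 5*k/2 + 3/2.
f must satisfy (3)·f(k+1) − (1)·f(k) = k**3 + 7*k**2/2 + 5*k/2 + 3/2.
Degrees (0,0,3) ⇒ d ≤ 3.
Solving with deg f ≤ 3: f(k) = k*(k**2 - k + 1)/2.
So s_k = (B(k−1)f/C)·t_k = (k*(k**2 - k + 1)/(2*k**3 + 7*k**2 + 5*k + 3))·t_k = 3**(k + 1)*k*(-k**2 + k - 1).
Verify: 3**(k + 1)*(-2*k**3 - 7*k**2 - 5*k - 3) matches t_k.

Yes. s_k = 3^{k + 1} k \left(- k^{2} + k - 1\right).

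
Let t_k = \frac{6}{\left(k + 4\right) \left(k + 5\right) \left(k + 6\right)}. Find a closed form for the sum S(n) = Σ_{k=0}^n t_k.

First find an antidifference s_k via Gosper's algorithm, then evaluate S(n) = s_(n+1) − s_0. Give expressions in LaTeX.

r(k) = (k + 4)/(k + 7) after simplifying.
Normal form (A,B,C) = (k + 4, k + 7, 1).
Key eq: (k + 4)·f(k+1) = (k + 6)·f(k) + (1).
deg f ≤ 2 (via 1,1,0).
A polynomial solution: f(k) = k*(k + 9)/40.
Get s_k = R·t_k = 3*k*(k + 9)/(20*(k + 4)*(k + 5)) with R(k) = B(k−1)f(k)/C(k) = k*(k + 6)*(k + 9)/40.
s_(k+1) − s_k = 6/(k**3 + 15*k**2 + 74*k + 120) = t_k.
Σ_(k=0)^n t_k = s_(n+1) − s_(0) = (3*(n**2 + 11*n + 10)/(20*(n**2 + 11*n + 30))) − (0), i.e. 3*(n**2 + 11*n + 10)/(20*(n**2 + 11*n + 30)).

S(n) = \frac{3 \left(n^{2} + 11 n + 10\right)}{20 \left(n^{2} + 11 n + 30\right)}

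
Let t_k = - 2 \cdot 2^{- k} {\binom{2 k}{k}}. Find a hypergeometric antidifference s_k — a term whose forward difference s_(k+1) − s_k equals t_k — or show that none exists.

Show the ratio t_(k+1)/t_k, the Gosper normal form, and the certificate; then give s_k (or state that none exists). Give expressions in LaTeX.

r(k) = (2*k + 1)/(k + 1) after simplifying.
A = 2*k + 1, B = k + 1, C = 1.
Key eq: (2*k + 1)·f(k+1) = (k)·f(k) + (1).
deg f ≤ -1 (via 1,1,0).
d = -1 < 0 ⇒ no nonzero polynomial f; not summable.

none — t_k is not Gosper-summable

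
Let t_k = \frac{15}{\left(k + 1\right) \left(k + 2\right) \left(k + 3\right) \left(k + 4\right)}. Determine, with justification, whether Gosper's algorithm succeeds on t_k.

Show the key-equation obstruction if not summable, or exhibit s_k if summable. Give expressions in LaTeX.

Yes. s_k = \frac{5 k \left(k^{2} + 6 k + 11\right)}{6 \left(k + 1\right) \left(k + 2\right) \left(k + 3\right)}.

Step 1: r(k) = (k + 1)/(k + 5).
Normal form (A,B,C) = (k + 1, k + 5, 1).
Need (k + 1)·f(k+1) − (k + 4)·f(k) = 1.
d = 3 from the (1,1,0) case.
Coefficient equations give f(k) = k*(k**2 + 6*k + 11)/18.
So s_k = (B(k−1)f/C)·t_k = (k*(k + 4)*(k**2 + 6*k + 11)/18)·t_k = 5*k*(k**2 + 6*k + 11)/(6*(k + 1)*(k + 2)*(k + 3)).
Δs = 15/(k**4 + 10*k**3 + 35*k**2 + 50*k + 24), as required.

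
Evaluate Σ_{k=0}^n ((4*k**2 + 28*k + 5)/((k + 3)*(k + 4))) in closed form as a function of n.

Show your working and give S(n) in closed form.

S(n) = (12*n**2 + 17*n + 5)/(3*(n + 4))

Step 1: r(k) = (k + 3)*(28*k + 4*(k + 1)**2 + 33)/((k + 5)*(4*k**2 + 28*k + 5)).
Normal form (A,B,C) = (k + 3, k + 5, k**2 + 7*k + 5/4).
Need (k + 3)·f(k+1) − (k + 4)·f(k) = k**2 + 7*k + 5/4.
d = 2 from the (1,1,2) case.
Solving with deg f ≤ 2: f(k) = k*(12*k - 7)/12.
Then R = B(k−1)f/C = k*(k + 4)*(12*k - 7)/(3*(4*k**2 + 28*k + 5)), so s_k = R(k)·t_k = k*(12*k - 7)/(3*(k + 3)).
Verify: (4*k**2 + 28*k + 5)/(k**2 + 7*k + 12) matches t_k.
Σ_(k=0)^n t_k = s_(n+1) − s_(0) = ((12*n**2 + 17*n + 5)/(3*(n + 4))) − (0), i.e. (12*n**2 + 17*n + 5)/(3*(n + 4)).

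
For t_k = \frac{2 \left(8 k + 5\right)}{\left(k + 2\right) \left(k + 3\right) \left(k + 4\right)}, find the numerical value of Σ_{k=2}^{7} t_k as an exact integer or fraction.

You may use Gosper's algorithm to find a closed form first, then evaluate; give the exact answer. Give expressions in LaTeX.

Σ = 57/44

The ratio is (k + 2)*(8*k + 13)/((k + 5)*(8*k + 5)).
So A=k + 2 and B=k + 5, with C=k + 5/8.
Key eq: (k + 2)·f(k+1) = (k + 4)·f(k) + (k + 5/8).
Bound: deg f ≤ 2.
A polynomial solution: f(k) = k*(7*k + 3)/32.
Certificate R = B(k−1)f/C = k*(k + 4)*(7*k + 3)/(4*(8*k + 5)) gives s_k = k*(7*k + 3)/(2*(k + 2)*(k + 3)).
Check: Δs_k = 2*(8*k + 5)/(k**3 + 9*k**2 + 26*k + 24). ✓
Evaluate s at k=8 and k=2: 118/55 and 17/20; difference 57/44.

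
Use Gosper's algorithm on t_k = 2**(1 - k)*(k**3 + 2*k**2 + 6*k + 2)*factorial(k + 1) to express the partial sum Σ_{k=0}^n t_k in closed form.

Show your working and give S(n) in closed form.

t_(k+1)/t_k = (k**4 + 7*k**3 + 23*k**2 + 37*k + 22)/(2*(k**3 + 2*k**2 + 6*k + 2)).
Factor: A=k/2 + 1; B=1; C=k**3 + 2*k**2 + 6*k + 2.
f must satisfy (k/2 + 1)·f(k+1) − (1)·f(k) = k**3 + 2*k**2 + 6*k + 2.
Bound: deg f ≤ 2.
Solving with deg f ≤ 2: f(k) = 2*(k**2 + 1).
R(k) = B(k−1)·f(k)/C(k) = 2*(k**2 + 1)/(k**3 + 2*k**2 + 6*k + 2); s_k = R·t_k = 2**(2 - k)*(k**2 + 1)*factorial(k + 1).
Δs = 2**(1 - k)*(k**3 + 2*k**2 + 6*k + 2)*factorial(k + 1), as required.
Evaluate: s_(n+1) = 2**(1 - n)*(n**2 + 2*n + 2)*factorial(n + 2); subtract s_(0) = 4 ⇒ S(n) = 2**(1 - n)*(-2**(n + 1) + n**4*factorial(n) + 5*n**3*factorial(n) + 10*n**2*factorial(n) + 10*n*factorial(n) + 4*factorial(n)).

S(n) = 2**(1 - n)*(-2**(n + 1) + n**4*factorial(n) + 5*n**3*factorial(n) + 10*n**2*factorial(n) + 10*n*factorial(n) + 4*factorial(n))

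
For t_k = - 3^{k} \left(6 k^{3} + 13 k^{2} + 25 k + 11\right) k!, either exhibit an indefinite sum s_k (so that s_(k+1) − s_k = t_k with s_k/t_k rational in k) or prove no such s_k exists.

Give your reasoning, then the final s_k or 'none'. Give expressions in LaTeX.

s_k = - 3^{k} \left(2 k^{2} - k + 4\right) k!

The ratio is 3*(6*k**4 + 37*k**3 + 100*k**2 + 124*k + 55)/(6*k**3 + 13*k**2 + 25*k + 11).
Factor: A=3*k + 3; B=1; C=k**3 + 13*k**2/6 + 25*k/6 + 11/6.
f must satisfy (3*k + 3)·f(k+1) − (1)·f(k) = k**3 + 13*k**2/6 + 25*k/6 + 11/6.
From deg A=1, deg B=0, deg C=3: d=2.
Coefficient equations give f(k) = (2*k**2 - k + 4)/6.
R(k) = B(k−1)·f(k)/C(k) = (2*k**2 - k + 4)/(6*k**3 + 13*k**2 + 25*k + 11); s_k = R·t_k = -3**k*(2*k**2 - k + 4)*factorial(k).
Δs = -3**k*(6*k**3 + 13*k**2 + 25*k + 11)*factorial(k), as required.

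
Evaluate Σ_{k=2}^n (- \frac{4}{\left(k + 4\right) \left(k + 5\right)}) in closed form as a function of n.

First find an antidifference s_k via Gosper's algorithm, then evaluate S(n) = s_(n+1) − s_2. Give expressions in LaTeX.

S(n) = \frac{2 \left(1 - n\right)}{3 \left(n + 5\right)}

Ratio r(k) = (k + 4)/(k + 6).
Take A(k)=k + 4, B(k)=k + 6, C(k)=1.
Solve (k + 4)·f(k+1) − (k + 5)·f(k) = 1.
Bound: deg f ≤ 1.
Coefficient equations give f(k) = k/4.
Then R = B(k−1)f/C = k*(k + 5)/4, so s_k = R(k)·t_k = -k/(k + 4).
Δs = -4/(k**2 + 9*k + 20), as required.
s_(n+1) = (-n - 1)/(n + 5) and s_(2) = -1/3, so S(n) = 2*(1 - n)/(3*(n + 5)).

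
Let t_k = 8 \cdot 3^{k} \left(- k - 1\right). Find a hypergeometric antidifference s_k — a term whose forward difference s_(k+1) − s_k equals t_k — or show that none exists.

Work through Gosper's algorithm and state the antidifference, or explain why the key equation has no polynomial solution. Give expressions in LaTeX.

s_k = 3^{k} \left(2 - 4 k\right)

t_(k+1)/t_k = 3*(k + 2)/(k + 1).
A = 3, B = 1, C = k + 1.
f must satisfy (3)·f(k+1) − (1)·f(k) = k + 1.
From deg A=0, deg B=0, deg C=1: d=1.
Coefficient equations give f(k) = (2*k - 1)/4.
Then R = B(k−1)f/C = (2*k - 1)/(4*(k + 1)), so s_k = R(k)·t_k = 3**k*(2 - 4*k).
s_(k+1) − s_k = 8*3**k*(-k - 1) = t_k.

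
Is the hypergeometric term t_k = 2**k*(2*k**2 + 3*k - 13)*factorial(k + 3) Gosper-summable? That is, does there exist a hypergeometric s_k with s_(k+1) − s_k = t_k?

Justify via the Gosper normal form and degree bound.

The ratio is 2*(2*k**3 + 15*k**2 + 20*k - 32)/(2*k**2 + 3*k - 13).
So A=2*k + 8 and B=1, with C=k**2 + 3*k/2 - 13/2.
Need (2*k + 8)·f(k+1) − (1)·f(k) = k**2 + 3*k/2 - 13/2.
deg f ≤ 1 (via 1,0,2).
Solve for f: f(k) = (k - 3)/2 (degree 1 ≤ 1).
Certificate R = B(k−1)f/C = (k - 3)/(2*k**2 + 3*k - 13) gives s_k = 2**k*(k - 3)*factorial(k + 3).
Δs = 2**k*(2*k**2 + 3*k - 13)*factorial(k + 3), as required.

Yes. s_k = 2**k*(k - 3)*factorial(k + 3).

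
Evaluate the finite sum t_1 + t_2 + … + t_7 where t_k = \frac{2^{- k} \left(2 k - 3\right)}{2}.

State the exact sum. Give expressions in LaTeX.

The ratio is (2*k - 1)/(2*(2*k - 3)).
Take A(k)=1/2, B(k)=1, C(k)=k - 3/2.
f must satisfy (1/2)·f(k+1) − (1)·f(k) = k - 3/2.
deg f ≤ 1 (via 0,0,1).
Match coefficients ⇒ f(k) = 1 - 2*k.
Get s_k = R·t_k = (1 - 2*k)/2**k with R(k) = B(k−1)f(k)/C(k) = -2*(2*k - 1)/(2*k - 3).
Verify: (2*k - 3)/(2*2**k) matches t_k.
Sum = s_(8) − s_(1); s_(8) = -15/256, s_(1) = -1/2 ⇒ 113/256.

Σ = 113/256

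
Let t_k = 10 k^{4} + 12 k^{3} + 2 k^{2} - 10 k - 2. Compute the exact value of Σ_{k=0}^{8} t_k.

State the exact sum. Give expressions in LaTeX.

Step 1: r(k) = (5*k**4 + 26*k**3 + 49*k**2 + 35*k + 6)/(5*k**4 + 6*k**3 + k**2 - 5*k - 1).
Normal form (A,B,C) = (1, 1, k**4 + 6*k**3/5 + k**2/5 - k - 1/5).
f must satisfy (1)·f(k+1) − (1)·f(k) = k**4 + 6*k**3/5 + k**2/5 - k - 1/5.
Degrees (0,0,4) ⇒ d ≤ 5.
Coefficient equations give f(k) = k*(2*k**4 - 2*k**3 - 2*k**2 - 3*k + 3)/10.
So s_k = (B(k−1)f/C)·t_k = (k*(2*k**4 - 2*k**3 - 2*k**2 - 3*k + 3)/(2*(5*k + 1)*(k**3 + k**2 - 1)))·t_k = k*(2*k**4 - 2*k**3 - 2*k**2 - 3*k + 3).
Δs = 10*k**4 + 12*k**3 + 2*k**2 - 10*k - 2, as required.
Evaluate s at k=9 and k=0: 103302 and 0; difference 103302.

Σ = 103302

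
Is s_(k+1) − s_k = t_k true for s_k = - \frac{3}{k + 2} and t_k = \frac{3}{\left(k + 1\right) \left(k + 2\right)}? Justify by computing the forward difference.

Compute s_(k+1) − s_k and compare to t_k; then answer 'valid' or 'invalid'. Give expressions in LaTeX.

s_(k+1) = -3/(k + 3)
s_(k+1) − s_k = 3/((k + 2)*(k + 3))
(s_(k+1) − s_k) − t_k = -6/(k**3 + 6*k**2 + 11*k + 6)

Invalid: residual - \frac{6}{k^{3} + 6 k^{2} + 11 k + 6} ≠ 0.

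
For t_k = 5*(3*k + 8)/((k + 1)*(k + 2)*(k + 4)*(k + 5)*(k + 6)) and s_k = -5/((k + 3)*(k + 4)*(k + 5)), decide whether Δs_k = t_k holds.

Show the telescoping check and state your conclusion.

s_(k+1) = -5/((k + 4)*(k + 5)*(k + 6))
s_(k+1) − s_k = 15/((k + 3)*(k + 4)*(k + 5)*(k + 6))
(s_(k+1) − s_k) − t_k = 10*(-4*k - 9)/(k**6 + 21*k**5 + 175*k**4 + 735*k**3 + 1624*k**2 + 1764*k + 720)

Invalid: residual 10*(-4*k - 9)/(k**6 + 21*k**5 + 175*k**4 + 735*k**3 + 1624*k**2 + 1764*k + 720) ≠ 0.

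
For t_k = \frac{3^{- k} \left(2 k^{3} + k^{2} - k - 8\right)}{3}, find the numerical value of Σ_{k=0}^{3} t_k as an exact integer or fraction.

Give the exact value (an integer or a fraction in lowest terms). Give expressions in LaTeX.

Σ = -188/81

Step 1: r(k) = (-k + 2*(k + 1)**3 + (k + 1)**2 - 9)/(3*(2*k**3 + k**2 - k - 8)).
Normal form (A,B,C) = (1/3, 1, k**3 + k**2/2 - k/2 - 4).
Need (1/3)·f(k+1) − (1)·f(k) = k**3 + k**2/2 - k/2 - 4.
From deg A=0, deg B=0, deg C=3: d=3.
A polynomial solution: f(k) = -3*(k**3 + 2*k**2 + 3*k - 1)/2.
Then R = B(k−1)f/C = -3*(k**3 + 2*k**2 + 3*k - 1)/(2*k**3 + k**2 - k - 8), so s_k = R(k)·t_k = (-k**3 - 2*k**2 - 3*k + 1)/3**k.
Verify: (2*k**3 + k**2 - k - 8)/(3*3**k) matches t_k.
Evaluate s at k=4 and k=0: -107/81 and 1; difference -188/81.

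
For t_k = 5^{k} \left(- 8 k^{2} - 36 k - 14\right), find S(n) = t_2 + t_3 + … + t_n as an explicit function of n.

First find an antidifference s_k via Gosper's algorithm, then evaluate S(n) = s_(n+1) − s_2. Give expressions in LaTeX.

S(n) = - 10 \cdot 5^{n} n^{2} - 40 \cdot 5^{n} n - 10 \cdot 5^{n} + 300

Step 1: r(k) = 5*(4*k**2 + 26*k + 29)/(4*k**2 + 18*k + 7).
Gosper form: A/B · C(k+1)/C(k) with A=5, B=1, C=k**2 + 9*k/2 + 7/4.
Solve (5)·f(k+1) − (1)·f(k) = k**2 + 9*k/2 + 7/4.
deg f ≤ 2 (via 0,0,2).
Solving with deg f ≤ 2: f(k) = (k**2 + 2*k - 2)/4.
Certificate R = B(k−1)f/C = (k**2 + 2*k - 2)/(4*k**2 + 18*k + 7) gives s_k = 2*5**k*(-k**2 - 2*k + 2).
Verify: 5**k*(-8*k**2 - 36*k - 14) matches t_k.
Σ_(k=2)^n t_k = s_(n+1) − s_(2) = (10*5**n*(-n**2 - 4*n - 1)) − (-300), i.e. -10*5**n*n**2 - 40*5**n*n - 10*5**n + 300.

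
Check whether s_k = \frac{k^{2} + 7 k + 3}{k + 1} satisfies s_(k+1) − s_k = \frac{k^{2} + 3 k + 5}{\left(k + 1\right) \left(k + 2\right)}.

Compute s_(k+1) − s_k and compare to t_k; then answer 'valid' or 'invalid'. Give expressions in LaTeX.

s_(k+1) = (k**2 + 9*k + 11)/(k + 2)
s_(k+1) − s_k = (k**2 + 3*k + 5)/(k**2 + 3*k + 2)
(s_(k+1) − s_k) − t_k = 0

valid (s_(k+1) − s_k reduces to t_k)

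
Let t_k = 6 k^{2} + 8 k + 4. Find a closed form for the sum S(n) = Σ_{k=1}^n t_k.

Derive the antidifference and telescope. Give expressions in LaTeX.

S(n) = n \left(2 n^{2} + 7 n + 9\right)

t_(k+1)/t_k = (3*k**2 + 10*k + 9)/(3*k**2 + 4*k + 2).
Gosper form: A/B · C(k+1)/C(k) with A=1, B=1, C=k**2 + 4*k/3 + 2/3.
Solve (1)·f(k+1) − (1)·f(k) = k**2 + 4*k/3 + 2/3.
From deg A=0, deg B=0, deg C=2: d=3.
Solve for f: f(k) = k*(2*k**2 + k + 1)/6 (degree 3 ≤ 3).
R(k) = B(k−1)·f(k)/C(k) = k*(2*k**2 + k + 1)/(2*(3*k**2 + 4*k + 2)); s_k = R·t_k = k*(2*k**2 + k + 1).
Δs = 6*k**2 + 8*k + 4, as required.
Telescope: S(n) = s_(n+1) − s_(1) = 2*n**3 + 7*n**2 + 9*n + 4 − (4) = n*(2*n**2 + 7*n + 9).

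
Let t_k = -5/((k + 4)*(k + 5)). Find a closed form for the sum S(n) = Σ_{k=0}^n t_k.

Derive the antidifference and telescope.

Step 1: r(k) = (k + 4)/(k + 6).
Take A(k)=k + 4, B(k)=k + 6, C(k)=1.
Key eq: (k + 4)·f(k+1) = (k + 5)·f(k) + (1).
From deg A=1, deg B=1, deg C=0: d=1.
A polynomial solution: f(k) = k/4.
Then R = B(k−1)f/C = k*(k + 5)/4, so s_k = R(k)·t_k = -5*k/(4*k + 16).
Check: Δs_k = -5/(k**2 + 9*k + 20). ✓
Σ_(k=0)^n t_k = s_(n+1) − s_(0) = (5*(-n - 1)/(4*(n + 5))) − (0), i.e. 5*(-n - 1)/(4*(n + 5)).

S(n) = 5*(-n - 1)/(4*(n + 5))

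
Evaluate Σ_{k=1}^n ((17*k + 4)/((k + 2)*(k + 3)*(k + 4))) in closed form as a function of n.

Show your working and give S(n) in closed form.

S(n) = n*(3*n + 4)/(n**2 + 7*n + 12)

Ratio r(k) = (k + 2)*(17*k + 21)/((k + 5)*(17*k + 4)).
Factor: A=k + 2; B=k + 5; C=k + 4/17.
f must satisfy (k + 2)·f(k+1) − (k + 4)·f(k) = k + 4/17.
deg f ≤ 2 (via 1,1,1).
Solving with deg f ≤ 2: f(k) = k*(19*k - 7)/102.
So s_k = (B(k−1)f/C)·t_k = (k*(k + 4)*(19*k - 7)/(6*(17*k + 4)))·t_k = k*(19*k - 7)/(6*(k + 2)*(k + 3)).
Δs = (17*k + 4)/(k**3 + 9*k**2 + 26*k + 24), as required.
Telescope: S(n) = s_(n+1) − s_(1) = (19*n**2 + 31*n + 12)/(6*(n**2 + 7*n + 12)) − (1/6) = n*(3*n + 4)/(n**2 + 7*n + 12).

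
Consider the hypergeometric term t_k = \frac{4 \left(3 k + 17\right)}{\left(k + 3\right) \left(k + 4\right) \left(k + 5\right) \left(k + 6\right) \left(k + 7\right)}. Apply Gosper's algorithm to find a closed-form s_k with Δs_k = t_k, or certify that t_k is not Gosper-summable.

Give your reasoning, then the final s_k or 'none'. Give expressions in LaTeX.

Compute t_(k+1)/t_k: get (k + 3)*(3*k + 20)/((k + 8)*(3*k + 17)).
Gosper form: A/B · C(k+1)/C(k) with A=k + 3, B=k + 8, C=k + 17/3.
Need (k + 3)·f(k+1) − (k + 7)·f(k) = k + 17/3.
From deg A=1, deg B=1, deg C=1: d=4.
Match coefficients ⇒ f(k) = k*(k + 5)*(k**2 + 13*k + 54)/216.
So s_k = (B(k−1)f/C)·t_k = (k*(k + 5)*(k + 7)*(k**2 + 13*k + 54)/(72*(3*k + 17)))·t_k = k*(k**2 + 13*k + 54)/(18*(k**3 + 13*k**2 + 54*k + 72)).
Δs = 4*(3*k + 17)/(k**5 + 25*k**4 + 245*k**3 + 1175*k**2 + 2754*k + 2520), as required.

s_k = \frac{k \left(k^{2} + 13 k + 54\right)}{18 \left(k^{3} + 13 k^{2} + 54 k + 72\right)}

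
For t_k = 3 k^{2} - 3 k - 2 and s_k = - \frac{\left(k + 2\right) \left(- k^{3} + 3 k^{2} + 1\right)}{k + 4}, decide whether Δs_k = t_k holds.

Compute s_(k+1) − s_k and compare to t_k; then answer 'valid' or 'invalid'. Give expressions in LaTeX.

s_(k+1) = -(k + 3)*(-(k + 1)**3 + 3*(k + 1)**2 + 1)/(k + 5)
s_(k+1) − s_k = (3*k**4 + 20*k**3 + 7*k**2 - 50*k - 26)/(k**2 + 9*k + 20)
(s_(k+1) − s_k) − t_k = 2*(-2*k**3 - 12*k**2 + 14*k + 7)/(k**2 + 9*k + 20)

Invalid: residual \frac{2 \left(- 2 k^{3} - 12 k^{2} + 14 k + 7\right)}{k^{2} + 9 k + 20} ≠ 0.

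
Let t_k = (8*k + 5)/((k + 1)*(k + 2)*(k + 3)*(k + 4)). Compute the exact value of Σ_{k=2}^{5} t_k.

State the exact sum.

Step 1: r(k) = (k + 1)*(8*k + 13)/((k + 5)*(8*k + 5)).
Factor: A=k + 1; B=k + 5; C=k + 5/8.
Solve (k + 1)·f(k+1) − (k + 4)·f(k) = k + 5/8.
From deg A=1, deg B=1, deg C=1: d=3.
A polynomial solution: f(k) = k*(k**2 + 6*k + 3)/16.
Get s_k = R·t_k = k*(k**2 + 6*k + 3)/(2*(k + 1)*(k + 2)*(k + 3)) with R(k) = B(k−1)f(k)/C(k) = k*(k + 4)*(k**2 + 6*k + 3)/(2*(8*k + 5)).
Δs = (8*k + 5)/(k**4 + 10*k**3 + 35*k**2 + 50*k + 24), as required.
Σ_(k=2)^(5) t_k = s_(6) − s_(2) = 25/56 − (19/60) = 109/840.

Σ = 109/840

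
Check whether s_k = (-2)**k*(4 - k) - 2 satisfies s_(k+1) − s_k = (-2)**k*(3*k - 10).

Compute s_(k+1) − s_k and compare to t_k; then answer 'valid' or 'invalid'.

valid; difference matches t_k

s_(k+1) = 2*(-2)**k*(k - 3) - 2
s_(k+1) − s_k = (-2)**k*(3*k - 10)
(s_(k+1) − s_k) − t_k = 0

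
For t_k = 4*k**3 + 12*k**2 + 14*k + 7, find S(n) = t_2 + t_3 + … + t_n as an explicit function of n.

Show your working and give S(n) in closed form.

S(n) = n**4 + 6*n**3 + 14*n**2 + 16*n - 37

Step 1: r(k) = (4*k**3 + 24*k**2 + 50*k + 37)/(4*k**3 + 12*k**2 + 14*k + 7).
So A=1 and B=1, with C=k**3 + 3*k**2 + 7*k/2 + 7/4.
Key eq: (1)·f(k+1) = (1)·f(k) + (k**3 + 3*k**2 + 7*k/2 + 7/4).
From deg A=0, deg B=0, deg C=3: d=4.
Match coefficients ⇒ f(k) = k*(k**3 + 2*k**2 + 2*k + 2)/4.
Then R = B(k−1)f/C = k*(k**3 + 2*k**2 + 2*k + 2)/(4*k**3 + 12*k**2 + 14*k + 7), so s_k = R(k)·t_k = k*(k**3 + 2*k**2 + 2*k + 2).
Δs = 4*k**3 + 12*k**2 + 14*k + 7, as required.
Evaluate: s_(n+1) = n**4 + 6*n**3 + 14*n**2 + 16*n + 7; subtract s_(2) = 44 ⇒ S(n) = n**4 + 6*n**3 + 14*n**2 + 16*n - 37.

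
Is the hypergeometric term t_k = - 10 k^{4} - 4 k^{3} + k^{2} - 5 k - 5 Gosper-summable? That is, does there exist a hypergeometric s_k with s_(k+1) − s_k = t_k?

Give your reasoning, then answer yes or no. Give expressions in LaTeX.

Yes. s_k = k \left(- 2 k^{4} + 4 k^{3} - k^{2} - 4 k - 2\right).

r(k) = (10*k**4 + 44*k**3 + 71*k**2 + 55*k + 23)/(10*k**4 + 4*k**3 - k**2 + 5*k + 5) after simplifying.
A = 1, B = 1, C = k**4 + 2*k**3/5 - k**2/10 + k/2 + 1/2.
Set up (1)·f(k+1) − (1)·f(k) − (k**4 + 2*k**3/5 - k**2/10 + k/2 + 1/2) = 0.
d = 5 from the (0,0,4) case.
Match coefficients ⇒ f(k) = k*(2*k**4 - 4*k**3 + k**2 + 4*k + 2)/10.
So s_k = (B(k−1)f/C)·t_k = (k*(2*k**4 - 4*k**3 + k**2 + 4*k + 2)/(10*k**4 + 4*k**3 - k**2 + 5*k + 5))·t_k = k*(-2*k**4 + 4*k**3 - k**2 - 4*k - 2).
Check: Δs_k = -10*k**4 - 4*k**3 + k**2 - 5*k - 5. ✓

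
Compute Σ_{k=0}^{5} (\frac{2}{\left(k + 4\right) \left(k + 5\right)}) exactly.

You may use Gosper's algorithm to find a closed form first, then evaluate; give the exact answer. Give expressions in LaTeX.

Ratio r(k) = (k + 4)/(k + 6).
Take A(k)=k + 4, B(k)=k + 6, C(k)=1.
Solve (k + 4)·f(k+1) − (k + 5)·f(k) = 1.
Degrees (1,1,0) ⇒ d ≤ 1.
Coefficient equations give f(k) = k/4.
Certificate R = B(k−1)f/C = k*(k + 5)/4 gives s_k = k/(2*(k + 4)).
Verify: 2/(k**2 + 9*k + 20) matches t_k.
Evaluate s at k=6 and k=0: 3/10 and 0; difference 3/10.

Σ = 3/10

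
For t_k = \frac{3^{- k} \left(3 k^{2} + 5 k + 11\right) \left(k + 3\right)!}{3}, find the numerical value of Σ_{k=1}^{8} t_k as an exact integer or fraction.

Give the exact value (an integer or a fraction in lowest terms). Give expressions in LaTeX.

Step 1: r(k) = (k + 4)*(5*k + 3*(k + 1)**2 + 16)/(3*(3*k**2 + 5*k + 11)).
Factor: A=k/3 + 4/3; B=1; C=k**2 + 5*k/3 + 11/3.
Set up (k/3 + 4/3)·f(k+1) − (1)·f(k) − (k**2 + 5*k/3 + 11/3) = 0.
From deg A=1, deg B=0, deg C=2: d=1.
Coefficient equations give f(k) = 3*k - 1.
Get s_k = R·t_k = (3*k - 1)*factorial(k + 3)/3**k with R(k) = B(k−1)f(k)/C(k) = 3*(3*k - 1)/(3*k**2 + 5*k + 11).
Δs = (3*k**2 + 5*k + 11)*factorial(k + 3)/(3*3**k), as required.
Σ_(k=1)^(8) t_k = s_(9) − s_(1) = 51251200/81 − (16) = 51249904/81.

Σ = 51249904/81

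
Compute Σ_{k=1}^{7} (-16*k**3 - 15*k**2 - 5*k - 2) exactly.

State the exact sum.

Σ = -14798

Ratio r(k) = (16*k**3 + 63*k**2 + 83*k + 38)/(16*k**3 + 15*k**2 + 5*k + 2).
Normal form (A,B,C) = (1, 1, k**3 + 15*k**2/16 + 5*k/16 + 1/8).
Solve (1)·f(k+1) − (1)·f(k) = k**3 + 15*k**2/16 + 5*k/16 + 1/8.
Bound: deg f ≤ 4.
Match coefficients ⇒ f(k) = k*(4*k**3 - 3*k**2 - k + 2)/16.
Certificate R = B(k−1)f/C = k*(4*k**3 - 3*k**2 - k + 2)/(16*k**3 + 15*k**2 + 5*k + 2) gives s_k = k*(-4*k**3 + 3*k**2 + k - 2).
Check: Δs_k = -16*k**3 - 15*k**2 - 5*k - 2. ✓
Sum = s_(8) − s_(1); s_(8) = -14800, s_(1) = -2 ⇒ -14798.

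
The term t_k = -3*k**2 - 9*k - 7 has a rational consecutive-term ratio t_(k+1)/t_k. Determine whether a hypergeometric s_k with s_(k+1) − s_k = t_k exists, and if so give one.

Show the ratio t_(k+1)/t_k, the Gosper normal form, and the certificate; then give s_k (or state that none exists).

r(k) = (3*k**2 + 15*k + 19)/(3*k**2 + 9*k + 7) after simplifying.
So A=1 and B=1, with C=k**2 + 3*k + 7/3.
Need (1)·f(k+1) − (1)·f(k) = k**2 + 3*k + 7/3.
d = 3 from the (0,0,2) case.
Solve for f: f(k) = k*(k**2 + 3*k + 3)/3 (degree 3 ≤ 3).
Get s_k = R·t_k = k*(-k**2 - 3*k - 3) with R(k) = B(k−1)f(k)/C(k) = k*(k**2 + 3*k + 3)/(3*k**2 + 9*k + 7).
Check: Δs_k = -3*k**2 - 9*k - 7. ✓

s_k = k*(-k**2 - 3*k - 3)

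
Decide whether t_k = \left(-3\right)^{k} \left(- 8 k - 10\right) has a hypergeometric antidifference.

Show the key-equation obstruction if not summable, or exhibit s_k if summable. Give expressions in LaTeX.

Yes. s_k = \left(-3\right)^{k} \left(2 k + 1\right).

Compute t_(k+1)/t_k: get 3*(-4*k - 9)/(4*k + 5).
So A=-3 and B=1, with C=k + 5/4.
Solve (-3)·f(k+1) − (1)·f(k) = k + 5/4.
Bound: deg f ≤ 1.
Solve for f: f(k) = -(2*k + 1)/8 (degree 1 ≤ 1).
Get s_k = R·t_k = (-3)**k*(2*k + 1) with R(k) = B(k−1)f(k)/C(k) = -(2*k + 1)/(2*(4*k + 5)).
Check: Δs_k = (-3)**k*(-8*k - 10). ✓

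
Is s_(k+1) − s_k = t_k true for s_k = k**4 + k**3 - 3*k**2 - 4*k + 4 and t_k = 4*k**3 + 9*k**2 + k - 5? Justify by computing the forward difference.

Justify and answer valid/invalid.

s_(k+1) = k**4 + 5*k**3 + 6*k**2 - 3*k - 1
s_(k+1) − s_k = 4*k**3 + 9*k**2 + k - 5
(s_(k+1) − s_k) − t_k = 0

Valid: the claim telescopes to t_k.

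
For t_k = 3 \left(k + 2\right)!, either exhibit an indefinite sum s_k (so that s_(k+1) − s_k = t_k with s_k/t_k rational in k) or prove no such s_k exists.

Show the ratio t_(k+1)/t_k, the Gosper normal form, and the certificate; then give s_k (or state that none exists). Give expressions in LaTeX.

none (Gosper's algorithm certifies no s_k)

t_(k+1)/t_k = k + 3.
Factor: A=k + 3; B=1; C=1.
Set up (k + 3)·f(k+1) − (1)·f(k) − (1) = 0.
deg f ≤ -1 (via 1,0,0).
d = -1 < 0 ⇒ no nonzero polynomial f; not summable.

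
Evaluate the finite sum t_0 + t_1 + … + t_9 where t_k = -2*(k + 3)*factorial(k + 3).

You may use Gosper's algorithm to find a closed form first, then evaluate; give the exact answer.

t_(k+1)/t_k = (k + 4)**2/(k + 3).
A = k + 4, B = 1, C = k + 3.
Need (k + 4)·f(k+1) − (1)·f(k) = k + 3.
d = 0 from the (1,0,1) case.
Solving with deg f ≤ 0: f(k) = 1.
Then R = B(k−1)f/C = 1/(k + 3), so s_k = R(k)·t_k = -2*factorial(k + 3).
Δs = -2*(k + 3)*factorial(k + 3), as required.
Σ_(k=0)^(9) t_k = s_(10) − s_(0) = -12454041600 − (-12) = -12454041588.

Σ = -12454041588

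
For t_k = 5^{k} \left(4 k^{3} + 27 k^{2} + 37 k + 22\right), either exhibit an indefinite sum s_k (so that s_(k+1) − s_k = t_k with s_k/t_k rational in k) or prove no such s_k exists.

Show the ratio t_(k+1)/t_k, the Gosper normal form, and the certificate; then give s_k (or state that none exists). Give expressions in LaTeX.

Ratio r(k) = 5*(4*k**3 + 39*k**2 + 103*k + 90)/(4*k**3 + 27*k**2 + 37*k + 22).
Factor: A=5; B=1; C=k**3 + 27*k**2/4 + 37*k/4 + 11/2.
Need (5)·f(k+1) − (1)·f(k) = k**3 + 27*k**2/4 + 37*k/4 + 11/2.
Degrees (0,0,3) ⇒ d ≤ 3.
Coefficient equations give f(k) = (k**3 + 3*k**2 - 2*k + 3)/4.
Certificate R = B(k−1)f/C = (k**3 + 3*k**2 - 2*k + 3)/(4*k**3 + 27*k**2 + 37*k + 22) gives s_k = 5**k*(k**3 + 3*k**2 - 2*k + 3).
Verify: 5**k*(4*k**3 + 27*k**2 + 37*k + 22) matches t_k.

s_k = 5^{k} \left(k^{3} + 3 k^{2} - 2 k + 3\right)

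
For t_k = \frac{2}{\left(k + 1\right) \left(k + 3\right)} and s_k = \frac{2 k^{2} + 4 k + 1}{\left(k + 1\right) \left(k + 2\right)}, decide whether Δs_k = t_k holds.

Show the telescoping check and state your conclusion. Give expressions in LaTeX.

s_(k+1) = (4*k + 2*(k + 1)**2 + 5)/((k + 2)*(k + 3))
s_(k+1) − s_k = 2/(k**2 + 4*k + 3)
(s_(k+1) − s_k) − t_k = 0

Valid: the claim telescopes to t_k.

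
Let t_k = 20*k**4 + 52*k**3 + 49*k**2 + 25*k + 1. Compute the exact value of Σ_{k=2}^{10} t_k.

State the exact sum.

Ratio r(k) = (20*k**4 + 132*k**3 + 325*k**2 + 359*k + 147)/(20*k**4 + 52*k**3 + 49*k**2 + 25*k + 1).
A = 1, B = 1, C = k**4 + 13*k**3/5 + 49*k**2/20 + 5*k/4 + 1/20.
f must satisfy (1)·f(k+1) − (1)·f(k) = k**4 + 13*k**3/5 + 49*k**2/20 + 5*k/4 + 1/20.
deg f ≤ 5 (via 0,0,4).
A polynomial solution: f(k) = k*(4*k**4 + 3*k**3 - 3*k**2 + k - 4)/20.
R(k) = B(k−1)·f(k)/C(k) = k*(4*k**4 + 3*k**3 - 3*k**2 + k - 4)/(20*k**4 + 52*k**3 + 49*k**2 + 25*k + 1); s_k = R·t_k = k*(4*k**4 + 3*k**3 - 3*k**2 + k - 4).
Δs = 20*k**4 + 52*k**3 + 49*k**2 + 25*k + 1, as required.
Sum = s_(11) − s_(2); s_(11) = 684211, s_(2) = 148 ⇒ 684063.

Σ = 684063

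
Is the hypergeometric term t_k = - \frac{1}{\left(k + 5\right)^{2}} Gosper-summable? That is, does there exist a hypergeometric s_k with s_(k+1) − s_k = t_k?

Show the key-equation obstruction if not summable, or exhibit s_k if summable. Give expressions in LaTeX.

No. Not Gosper-summable.

Step 1: r(k) = (k + 5)**2/(k + 6)**2.
Take A(k)=k**2 + 10*k + 25, B(k)=k**2 + 12*k + 36, C(k)=1.
Key eq: (k**2 + 10*k + 25)·f(k+1) = (k**2 + 10*k + 25)·f(k) + (1).
Degrees (2,2,0) ⇒ d ≤ 0.
f = c0 ⇒ A·f(k+1) − B(k−1)·f(k) − C = -1. The system {-1 = 0} is inconsistent; no antidifference.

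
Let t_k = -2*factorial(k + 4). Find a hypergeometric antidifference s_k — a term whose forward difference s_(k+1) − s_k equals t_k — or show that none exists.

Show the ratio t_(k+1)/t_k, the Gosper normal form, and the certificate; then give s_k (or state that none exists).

not Gosper-summable; s_k does not exist

t_(k+1)/t_k = k + 5.
A = k + 5, B = 1, C = 1.
Key eq: (k + 5)·f(k+1) = (1)·f(k) + (1).
From deg A=1, deg B=0, deg C=0: d=-1.
d = -1 < 0 ⇒ no nonzero polynomial f; not summable.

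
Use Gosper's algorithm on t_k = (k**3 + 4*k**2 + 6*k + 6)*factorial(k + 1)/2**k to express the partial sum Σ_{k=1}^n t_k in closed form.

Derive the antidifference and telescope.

S(n) = (-2**(n + 2) + n**4*factorial(n) + 7*n**3*factorial(n) + 16*n**2*factorial(n) + 14*n*factorial(n) + 4*factorial(n))/2**n

Step 1: r(k) = (k**4 + 9*k**3 + 31*k**2 + 51*k + 34)/(2*(k**3 + 4*k**2 + 6*k + 6)).
Gosper form: A/B · C(k+1)/C(k) with A=k/2 + 1, B=1, C=k**3 + 4*k**2 + 6*k + 6.
Set up (k/2 + 1)·f(k+1) − (1)·f(k) − (k**3 + 4*k**2 + 6*k + 6) = 0.
Bound: deg f ≤ 2.
Solve for f: f(k) = 2*(k**2 + 2*k - 1) (degree 2 ≤ 2).
Get s_k = R·t_k = 2**(1 - k)*(k**2 + 2*k - 1)*factorial(k + 1) with R(k) = B(k−1)f(k)/C(k) = 2*(k**2 + 2*k - 1)/(k**3 + 4*k**2 + 6*k + 6).
s_(k+1) − s_k = (k**3 + 4*k**2 + 6*k + 6)*factorial(k + 1)/2**k = t_k.
Evaluate: s_(n+1) = (n**2 + 4*n + 2)*factorial(n + 2)/2**n; subtract s_(1) = 4 ⇒ S(n) = (-2**(n + 2) + n**4*factorial(n) + 7*n**3*factorial(n) + 16*n**2*factorial(n) + 14*n*factorial(n) + 4*factorial(n))/2**n.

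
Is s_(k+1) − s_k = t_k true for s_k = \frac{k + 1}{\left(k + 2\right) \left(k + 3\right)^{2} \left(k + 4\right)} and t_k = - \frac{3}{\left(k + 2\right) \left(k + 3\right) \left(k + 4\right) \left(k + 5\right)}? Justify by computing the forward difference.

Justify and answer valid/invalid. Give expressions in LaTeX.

Invalid: residual \frac{4 \left(2 k + 7\right)}{k^{6} + 21 k^{5} + 181 k^{4} + 819 k^{3} + 2050 k^{2} + 2688 k + 1440} ≠ 0.

s_(k+1) = (k + 2)/((k + 3)*(k + 4)**2*(k + 5))
s_(k+1) − s_k = (-(k + 1)*(k + 4)*(k + 5) + (k + 2)**2*(k + 3))/((k + 2)*(k + 3)**2*(k + 4)**2*(k + 5))
(s_(k+1) − s_k) − t_k = 4*(2*k + 7)/(k**6 + 21*k**5 + 181*k**4 + 819*k**3 + 2050*k**2 + 2688*k + 1440)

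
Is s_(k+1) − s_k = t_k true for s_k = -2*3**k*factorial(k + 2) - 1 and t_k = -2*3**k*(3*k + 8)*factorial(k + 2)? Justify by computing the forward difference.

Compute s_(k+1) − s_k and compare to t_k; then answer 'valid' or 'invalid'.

Valid — Δs_k = t_k.

s_(k+1) = -2*3**(k + 1)*factorial(k + 3) - 1
s_(k+1) − s_k = -2*3**k*(3*k + 8)*factorial(k + 2)
(s_(k+1) − s_k) − t_k = 0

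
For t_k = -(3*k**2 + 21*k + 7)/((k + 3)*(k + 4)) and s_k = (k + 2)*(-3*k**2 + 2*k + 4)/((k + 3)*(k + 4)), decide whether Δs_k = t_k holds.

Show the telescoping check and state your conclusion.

Invalid: residual 2*(23*k + 11)/(k**3 + 12*k**2 + 47*k + 60) ≠ 0.

s_(k+1) = (k + 3)*(2*k - 3*(k + 1)**2 + 6)/((k + 4)*(k + 5))
s_(k+1) − s_k = (-3*k**3 - 36*k**2 - 66*k - 13)/(k**3 + 12*k**2 + 47*k + 60)
(s_(k+1) − s_k) − t_k = 2*(23*k + 11)/(k**3 + 12*k**2 + 47*k + 60)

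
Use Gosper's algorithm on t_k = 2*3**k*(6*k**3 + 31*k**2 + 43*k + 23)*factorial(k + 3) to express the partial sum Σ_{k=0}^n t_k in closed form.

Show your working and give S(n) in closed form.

Ratio r(k) = 3*(6*k**4 + 73*k**3 + 319*k**2 + 595*k + 412)/(6*k**3 + 31*k**2 + 43*k + 23).
A = 3*k + 12, B = 1, C = k**3 + 31*k**2/6 + 43*k/6 + 23/6.
Set up (3*k + 12)·f(k+1) − (1)·f(k) − (k**3 + 31*k**2/6 + 43*k/6 + 23/6) = 0.
From deg A=1, deg B=0, deg C=3: d=2.
Match coefficients ⇒ f(k) = (2*k**2 - k + 1)/6.
Then R = B(k−1)f/C = (2*k**2 - k + 1)/(6*k**3 + 31*k**2 + 43*k + 23), so s_k = R(k)·t_k = 2*3**k*(2*k**2 - k + 1)*factorial(k + 3).
Check: Δs_k = 2*3**k*(6*k**3 + 31*k**2 + 43*k + 23)*factorial(k + 3). ✓
Σ_(k=0)^n t_k = s_(n+1) − s_(0) = (6*3**n*(2*n**2 + 3*n + 2)*factorial(n + 4)) − (12), i.e. 12*3**n*n**2*factorial(n + 4) + 18*3**n*n*factorial(n + 4) + 12*3**n*factorial(n + 4) - 12.

S(n) = 12*3**n*n**2*factorial(n + 4) + 18*3**n*n*factorial(n + 4) + 12*3**n*factorial(n + 4) - 12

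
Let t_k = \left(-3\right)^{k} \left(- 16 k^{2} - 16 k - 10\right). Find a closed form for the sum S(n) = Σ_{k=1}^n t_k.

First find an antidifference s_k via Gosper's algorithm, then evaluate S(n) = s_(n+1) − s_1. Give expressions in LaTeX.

S(n) = - 12 \left(-3\right)^{n} n^{2} - 18 \left(-3\right)^{n} n - 9 \left(-3\right)^{n} + 9

The ratio is 3*(-8*k**2 - 24*k - 21)/(8*k**2 + 8*k + 5).
A = -3, B = 1, C = k**2 + k + 5/8.
f must satisfy (-3)·f(k+1) − (1)·f(k) = k**2 + k + 5/8.
Degrees (0,0,2) ⇒ d ≤ 2.
Match coefficients ⇒ f(k) = -(4*k**2 - 2*k + 1)/16.
R(k) = B(k−1)·f(k)/C(k) = -(4*k**2 - 2*k + 1)/(2*(8*k**2 + 8*k + 5)); s_k = R·t_k = (-3)**k*(4*k**2 - 2*k + 1).
s_(k+1) − s_k = (-3)**k*(-16*k**2 - 16*k - 10) = t_k.
Evaluate: s_(n+1) = (-3)**(n + 1)*(4*n**2 + 6*n + 3); subtract s_(1) = -9 ⇒ S(n) = -12*(-3)**n*n**2 - 18*(-3)**n*n - 9*(-3)**n + 9.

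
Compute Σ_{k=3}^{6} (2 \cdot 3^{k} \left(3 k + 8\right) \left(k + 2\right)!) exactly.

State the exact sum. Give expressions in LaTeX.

Compute t_(k+1)/t_k: get 3*(k + 3)*(3*k + 11)/(3*k + 8).
Gosper form: A/B · C(k+1)/C(k) with A=3*k + 9, B=1, C=k + 8/3.
Need (3*k + 9)·f(k+1) − (1)·f(k) = k + 8/3.
Bound: deg f ≤ 0.
Solve for f: f(k) = 1/3 (degree 0 ≤ 0).
Then R = B(k−1)f/C = 1/(3*k + 8), so s_k = R(k)·t_k = 2*3**k*factorial(k + 2).
Check: Δs_k = 2*3**k*(3*k + 8)*factorial(k + 2). ✓
Σ_(k=3)^(6) t_k = s_(7) − s_(3) = 1587237120 − (6480) = 1587230640.

Σ = 1587230640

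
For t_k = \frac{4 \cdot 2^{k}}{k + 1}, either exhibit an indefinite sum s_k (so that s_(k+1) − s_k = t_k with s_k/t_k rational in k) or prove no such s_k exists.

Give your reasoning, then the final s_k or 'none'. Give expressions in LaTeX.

no hypergeometric antidifference exists

Ratio r(k) = 2*(k + 1)/(k + 2).
Gosper form: A/B · C(k+1)/C(k) with A=2*k + 2, B=k + 2, C=1.
Key eq: (2*k + 2)·f(k+1) = (k + 1)·f(k) + (1).
deg f ≤ -1 (via 1,1,0).
Negative degree bound (-1): no f exists, t_k not Gosper-summable.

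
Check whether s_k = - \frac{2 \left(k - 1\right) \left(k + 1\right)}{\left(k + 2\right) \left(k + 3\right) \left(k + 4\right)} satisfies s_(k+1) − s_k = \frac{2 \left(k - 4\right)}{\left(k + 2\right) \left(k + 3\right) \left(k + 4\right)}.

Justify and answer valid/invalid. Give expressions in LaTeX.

s_(k+1) = -2*k*(k + 2)/((k + 3)*(k + 4)*(k + 5))
s_(k+1) − s_k = 2*(k**2 - 5*k - 5)/(k**4 + 14*k**3 + 71*k**2 + 154*k + 120)
(s_(k+1) − s_k) − t_k = 6*(5 - 2*k)/(k**4 + 14*k**3 + 71*k**2 + 154*k + 120)

Invalid: residual \frac{6 \left(5 - 2 k\right)}{k^{4} + 14 k^{3} + 71 k^{2} + 154 k + 120} ≠ 0.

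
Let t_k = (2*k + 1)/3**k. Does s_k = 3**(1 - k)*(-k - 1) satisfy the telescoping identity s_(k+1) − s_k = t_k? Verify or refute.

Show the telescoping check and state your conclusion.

valid (s_(k+1) − s_k reduces to t_k)

s_(k+1) = (-k - 2)/3**k
s_(k+1) − s_k = (2*k + 1)/3**k
(s_(k+1) − s_k) − t_k = 0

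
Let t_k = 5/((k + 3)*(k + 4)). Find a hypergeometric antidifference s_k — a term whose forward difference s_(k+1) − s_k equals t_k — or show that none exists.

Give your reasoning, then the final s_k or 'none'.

Compute t_(k+1)/t_k: get (k + 3)/(k + 5).
Take A(k)=k + 3, B(k)=k + 5, C(k)=1.
Need (k + 3)·f(k+1) − (k + 4)·f(k) = 1.
deg f ≤ 1 (via 1,1,0).
A polynomial solution: f(k) = k/3.
R(k) = B(k−1)·f(k)/C(k) = k*(k + 4)/3; s_k = R·t_k = 5*k/(3*(k + 3)).
s_(k+1) − s_k = 5/(k**2 + 7*k + 12) = t_k.

s_k = 5*k/(3*(k + 3))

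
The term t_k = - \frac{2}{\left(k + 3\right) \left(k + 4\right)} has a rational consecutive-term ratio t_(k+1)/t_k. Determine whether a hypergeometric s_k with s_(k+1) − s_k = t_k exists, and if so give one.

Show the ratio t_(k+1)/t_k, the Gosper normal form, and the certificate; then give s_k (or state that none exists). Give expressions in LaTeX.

s_k = - \frac{2 k}{3 k + 9}

r(k) = (k + 3)/(k + 5) after simplifying.
So A=k + 3 and B=k + 5, with C=1.
Solve (k + 3)·f(k+1) − (k + 4)·f(k) = 1.
From deg A=1, deg B=1, deg C=0: d=1.
A polynomial solution: f(k) = k/3.
Get s_k = R·t_k = -2*k/(3*k + 9) with R(k) = B(k−1)f(k)/C(k) = k*(k + 4)/3.
s_(k+1) − s_k = -2/(k**2 + 7*k + 12) = t_k.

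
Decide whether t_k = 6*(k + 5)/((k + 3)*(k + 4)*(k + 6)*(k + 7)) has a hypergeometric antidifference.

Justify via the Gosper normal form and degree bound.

Step 1: r(k) = (k + 3)*(k + 6)**2/((k + 5)**2*(k + 8)).
A = k + 3, B = k + 8, C = k**2 + 10*k + 25.
Key eq: (k + 3)·f(k+1) = (k + 7)·f(k) + (k**2 + 10*k + 25).
d = 4 from the (1,1,2) case.
Solving with deg f ≤ 4: f(k) = k*(k + 4)*(k + 5)*(k + 9)/36.
Certificate R = B(k−1)f/C = k*(k + 4)*(k + 7)*(k + 9)/(36*(k + 5)) gives s_k = k*(k + 9)/(6*(k**2 + 9*k + 18)).
Check: Δs_k = 6*(k + 5)/(k**4 + 20*k**3 + 145*k**2 + 450*k + 504). ✓

Yes. s_k = k*(k + 9)/(6*(k**2 + 9*k + 18)).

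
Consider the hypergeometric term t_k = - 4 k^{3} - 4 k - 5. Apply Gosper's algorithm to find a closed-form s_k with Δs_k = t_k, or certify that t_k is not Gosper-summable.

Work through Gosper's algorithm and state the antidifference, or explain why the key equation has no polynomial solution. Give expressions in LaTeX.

s_k = k \left(- k^{3} + 2 k^{2} - 3 k - 3\right)

Compute t_(k+1)/t_k: get (4*k + 4*(k + 1)**3 + 9)/(4*k**3 + 4*k + 5).
So A=1 and B=1, with C=k**3 + k + 5/4.
Set up (1)·f(k+1) − (1)·f(k) − (k**3 + k + 5/4) = 0.
From deg A=0, deg B=0, deg C=3: d=4.
Solve for f: f(k) = k*(k**3 - 2*k**2 + 3*k + 3)/4 (degree 4 ≤ 4).
Then R = B(k−1)f/C = k*(k**3 - 2*k**2 + 3*k + 3)/(4*k**3 + 4*k + 5), so s_k = R(k)·t_k = k*(-k**3 + 2*k**2 - 3*k - 3).
Verify: -4*k**3 - 4*k - 5 matches t_k.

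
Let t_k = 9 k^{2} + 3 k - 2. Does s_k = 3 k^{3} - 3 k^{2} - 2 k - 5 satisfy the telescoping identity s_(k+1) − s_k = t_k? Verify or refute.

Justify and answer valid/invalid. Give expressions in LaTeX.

valid (s_(k+1) − s_k reduces to t_k)

s_(k+1) = 3*k**3 + 6*k**2 + k - 7
s_(k+1) − s_k = 9*k**2 + 3*k - 2
(s_(k+1) − s_k) − t_k = 0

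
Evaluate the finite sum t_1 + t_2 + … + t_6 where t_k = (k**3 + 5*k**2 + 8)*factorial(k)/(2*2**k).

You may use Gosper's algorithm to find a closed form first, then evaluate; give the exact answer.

Compute t_(k+1)/t_k: get (k + 1)*((k + 1)**3 + 5*(k + 1)**2 + 8)/(2*(k**3 + 5*k**2 + 8)).
A = k/2 + 1/2, B = 1, C = k**3 + 5*k**2 + 8.
Need (k/2 + 1/2)·f(k+1) − (1)·f(k) = k**3 + 5*k**2 + 8.
Bound: deg f ≤ 2.
Solving with deg f ≤ 2: f(k) = 2*(k**2 + 4*k - 3).
Certificate R = B(k−1)f/C = 2*(k**2 + 4*k - 3)/(k**3 + 5*k**2 + 8) gives s_k = (k**2 + 4*k - 3)*factorial(k)/2**k.
Check: Δs_k = (k**3 + 5*k**2 + 8)*factorial(k)/(2*2**k). ✓
Evaluate s at k=7 and k=1: 11655/4 and 1; difference 11651/4.

Σ = 11651/4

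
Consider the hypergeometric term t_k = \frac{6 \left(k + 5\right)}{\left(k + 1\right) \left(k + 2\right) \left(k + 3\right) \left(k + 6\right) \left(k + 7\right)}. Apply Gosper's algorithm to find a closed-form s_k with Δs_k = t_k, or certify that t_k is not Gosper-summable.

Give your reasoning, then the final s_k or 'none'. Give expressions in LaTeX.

Compute t_(k+1)/t_k: get (k + 1)*(k + 6)**2/((k + 4)*(k + 5)*(k + 8)).
So A=k + 1 and B=k + 8, with C=k**3 + 14*k**2 + 65*k + 100.
Key eq: (k + 1)·f(k+1) = (k + 7)·f(k) + (k**3 + 14*k**2 + 65*k + 100).
Degrees (1,1,3) ⇒ d ≤ 6.
Match coefficients ⇒ f(k) = k*(k + 3)*(k + 4)**2*(k + 5)**2/36.
R(k) = B(k−1)·f(k)/C(k) = k*(k + 3)*(k + 4)*(k + 7)/36; s_k = R·t_k = k*(k**2 + 9*k + 20)/(6*(k**3 + 9*k**2 + 20*k + 12)).
s_(k+1) − s_k = 6*(k + 5)/(k**5 + 19*k**4 + 131*k**3 + 401*k**2 + 540*k + 252) = t_k.

s_k = \frac{k \left(k^{2} + 9 k + 20\right)}{6 \left(k^{3} + 9 k^{2} + 20 k + 12\right)}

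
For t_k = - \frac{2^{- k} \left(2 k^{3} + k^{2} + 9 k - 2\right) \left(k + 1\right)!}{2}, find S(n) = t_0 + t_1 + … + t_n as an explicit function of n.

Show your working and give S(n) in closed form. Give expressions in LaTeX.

Ratio r(k) = (k + 2)*(9*k + 2*(k + 1)**3 + (k + 1)**2 + 7)/(2*(2*k**3 + k**2 + 9*k - 2)).
So A=k/2 + 1 and B=1, with C=k**3 + k**2/2 + 9*k/2 - 1.
Set up (k/2 + 1)·f(k+1) − (1)·f(k) − (k**3 + k**2/2 + 9*k/2 - 1) = 0.
Bound: deg f ≤ 2.
A polynomial solution: f(k) = 2*k**2 - 3*k + 2.
Certificate R = B(k−1)f/C = 2*(2*k**2 - 3*k + 2)/(2*k**3 + k**2 + 9*k - 2) gives s_k = -(2*k**2 - 3*k + 2)*factorial(k + 1)/2**k.
Check: Δs_k = -(2*k**3 + k**2 + 9*k - 2)*factorial(k + 1)/(2*2**k). ✓
Σ_(k=0)^n t_k = s_(n+1) − s_(0) = (-2**(-n - 1)*(2*n**2 + n + 1)*factorial(n + 2)) − (-2), i.e. 2**(-n - 1)*(2**(n + 2) - 2*n**4*factorial(n) - 7*n**3*factorial(n) - 8*n**2*factorial(n) - 5*n*factorial(n) - 2*factorial(n)).

S(n) = 2^{- n - 1} \left(2^{n + 2} - 2 n^{4} n! - 7 n^{3} n! - 8 n^{2} n! - 5 n n! - 2 n!\right)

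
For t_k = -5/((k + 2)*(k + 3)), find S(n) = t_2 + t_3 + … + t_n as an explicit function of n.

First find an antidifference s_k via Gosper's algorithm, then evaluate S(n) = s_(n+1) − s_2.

Compute t_(k+1)/t_k: get (k + 2)/(k + 4).
Factor: A=k + 2; B=k + 4; C=1.
Set up (k + 2)·f(k+1) − (k + 3)·f(k) − (1) = 0.
Degrees (1,1,0) ⇒ d ≤ 1.
A polynomial solution: f(k) = k/2.
So s_k = (B(k−1)f/C)·t_k = (k*(k + 3)/2)·t_k = -5*k/(2*k + 4).
Verify: -5/(k**2 + 5*k + 6) matches t_k.
s_(n+1) = 5*(-n - 1)/(2*(n + 3)) and s_(2) = -5/4, so S(n) = 5*(1 - n)/(4*(n + 3)).

S(n) = 5*(1 - n)/(4*(n + 3))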